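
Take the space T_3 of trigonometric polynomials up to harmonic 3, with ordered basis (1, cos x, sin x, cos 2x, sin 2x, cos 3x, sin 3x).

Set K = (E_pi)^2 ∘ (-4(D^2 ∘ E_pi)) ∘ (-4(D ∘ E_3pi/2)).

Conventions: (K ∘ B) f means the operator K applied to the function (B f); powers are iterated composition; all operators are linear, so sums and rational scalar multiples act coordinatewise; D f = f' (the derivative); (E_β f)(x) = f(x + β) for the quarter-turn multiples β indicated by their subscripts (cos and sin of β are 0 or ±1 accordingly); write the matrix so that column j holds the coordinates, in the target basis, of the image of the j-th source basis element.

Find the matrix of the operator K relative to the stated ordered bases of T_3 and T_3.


image of 1: 0
image of cos x: 16cos x
image of sin x: 16sin x
image of cos 2x: -128sin 2x
image of sin 2x: 128cos 2x
image of cos 3x: -432cos 3x
image of sin 3x: -432sin 3x
each image's coordinates form column j of the matrix

the matrix is [[0, 0, 0, 0, 0, 0, 0]; [0, 16, 0, 0, 0, 0, 0]; [0, 0, 16, 0, 0, 0, 0]; [0, 0, 0, 0, 128, 0, 0]; [0, 0, 0, -128, 0, 0, 0]; [0, 0, 0, 0, 0, -432, 0]; [0, 0, 0, 0, 0, 0, -432]] (rows listed top to bottom)


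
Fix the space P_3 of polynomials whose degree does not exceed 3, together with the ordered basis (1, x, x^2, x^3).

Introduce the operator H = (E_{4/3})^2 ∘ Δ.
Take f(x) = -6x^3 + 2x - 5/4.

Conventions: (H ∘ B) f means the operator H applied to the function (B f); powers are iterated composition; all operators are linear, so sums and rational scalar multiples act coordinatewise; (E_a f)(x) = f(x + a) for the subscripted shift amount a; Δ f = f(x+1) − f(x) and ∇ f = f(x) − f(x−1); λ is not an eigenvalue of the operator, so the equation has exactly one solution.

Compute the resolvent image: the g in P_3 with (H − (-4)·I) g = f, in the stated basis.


the result is g(x) = -(3/2)x^3 + (9/8)x^2 + (113/16)x + 481/64

write g with unknown coordinates in the stated basis and equate coefficients in (H − (-4)·I) g = f
solving from the highest basis element down gives g = -(3/2)x^3 + (9/8)x^2 + (113/16)x + 481/64
check: H g = -(9/2)x^2 - (105/4)x - 501/16
so H g − (-4)·g = -6x^3 + 2x - 5/4 = f ✓


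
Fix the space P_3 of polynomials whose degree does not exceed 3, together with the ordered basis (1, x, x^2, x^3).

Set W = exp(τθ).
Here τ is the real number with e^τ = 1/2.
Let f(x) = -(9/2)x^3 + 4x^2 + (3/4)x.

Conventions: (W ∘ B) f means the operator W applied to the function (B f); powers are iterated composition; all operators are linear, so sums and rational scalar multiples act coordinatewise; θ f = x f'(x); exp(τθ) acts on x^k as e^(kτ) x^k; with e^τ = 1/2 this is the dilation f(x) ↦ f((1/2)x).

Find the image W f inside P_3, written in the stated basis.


exp(τθ) x^k = e^(kτ) x^k; with e^τ = 1/2 this sends x^k to (1/2)^k x^k
x ↦ 1/2 x
x^2 ↦ 1/4 x^2
x^3 ↦ 1/8 x^3
applying this coordinatewise to f: exp(τθ) f = -(9/16)x^3 + x^2 + (3/8)x

the image equals g(x) = -(9/16)x^3 + x^2 + (3/8)x


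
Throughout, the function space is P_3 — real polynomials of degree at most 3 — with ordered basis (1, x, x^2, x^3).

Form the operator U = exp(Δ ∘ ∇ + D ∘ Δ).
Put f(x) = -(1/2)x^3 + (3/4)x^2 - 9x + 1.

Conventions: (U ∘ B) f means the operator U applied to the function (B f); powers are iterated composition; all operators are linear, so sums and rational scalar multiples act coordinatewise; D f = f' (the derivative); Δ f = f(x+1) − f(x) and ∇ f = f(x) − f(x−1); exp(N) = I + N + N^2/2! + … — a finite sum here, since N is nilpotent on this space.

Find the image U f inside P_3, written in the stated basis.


order-1 term: -6x + 3/2
the series for exp(Δ ∘ ∇ + D ∘ Δ) f terminates at order 1
exp(Δ ∘ ∇ + D ∘ Δ) f = -(1/2)x^3 + (3/4)x^2 - 15x + 5/2

the result is g(x) = -(1/2)x^3 + (3/4)x^2 - 15x + 5/2


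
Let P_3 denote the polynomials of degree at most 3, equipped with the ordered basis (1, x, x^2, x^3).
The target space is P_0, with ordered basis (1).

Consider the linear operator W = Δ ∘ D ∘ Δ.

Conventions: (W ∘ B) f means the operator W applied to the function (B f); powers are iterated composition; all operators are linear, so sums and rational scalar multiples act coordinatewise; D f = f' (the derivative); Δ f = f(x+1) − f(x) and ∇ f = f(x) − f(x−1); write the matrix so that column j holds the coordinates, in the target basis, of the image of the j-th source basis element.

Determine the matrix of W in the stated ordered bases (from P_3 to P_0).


the matrix is [[0, 0, 0, 6]] (rows listed top to bottom)

image of 1: 0
image of x: 0
image of x^2: 0
image of x^3: 6
each image's coordinates form column j of the matrix


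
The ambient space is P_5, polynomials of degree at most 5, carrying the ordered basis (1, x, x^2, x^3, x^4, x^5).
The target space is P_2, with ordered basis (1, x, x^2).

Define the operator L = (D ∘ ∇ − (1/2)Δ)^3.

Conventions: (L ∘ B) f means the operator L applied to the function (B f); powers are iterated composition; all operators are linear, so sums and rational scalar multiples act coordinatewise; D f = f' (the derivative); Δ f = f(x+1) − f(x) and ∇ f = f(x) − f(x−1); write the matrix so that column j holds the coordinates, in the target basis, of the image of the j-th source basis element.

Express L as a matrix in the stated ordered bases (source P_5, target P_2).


image of 1: 0
image of x: 0
image of x^2: 0
image of x^3: -3/4
image of x^4: -3x + 27/2
image of x^5: -(15/2)x^2 + (135/2)x - 615/4
each image's coordinates form column j of the matrix

the matrix is [[0, 0, 0, -3/4, 27/2, -615/4]; [0, 0, 0, 0, -3, 135/2]; [0, 0, 0, 0, 0, -15/2]] (rows listed top to bottom)


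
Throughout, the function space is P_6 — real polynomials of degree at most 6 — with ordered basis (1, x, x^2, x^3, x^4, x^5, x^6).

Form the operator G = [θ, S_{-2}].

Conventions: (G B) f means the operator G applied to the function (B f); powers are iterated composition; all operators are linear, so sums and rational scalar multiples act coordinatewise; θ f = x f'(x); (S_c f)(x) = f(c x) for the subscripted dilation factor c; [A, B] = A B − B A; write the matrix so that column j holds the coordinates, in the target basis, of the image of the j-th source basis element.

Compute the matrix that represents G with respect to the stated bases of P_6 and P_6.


the matrix is [[0, 0, 0, 0, 0, 0, 0]; [0, 0, 0, 0, 0, 0, 0]; [0, 0, 0, 0, 0, 0, 0]; [0, 0, 0, 0, 0, 0, 0]; [0, 0, 0, 0, 0, 0, 0]; [0, 0, 0, 0, 0, 0, 0]; [0, 0, 0, 0, 0, 0, 0]] (rows listed top to bottom)

image of 1: 0
image of x: 0
image of x^2: 0
image of x^3: 0
image of x^4: 0
image of x^5: 0
image of x^6: 0
each image's coordinates form column j of the matrix


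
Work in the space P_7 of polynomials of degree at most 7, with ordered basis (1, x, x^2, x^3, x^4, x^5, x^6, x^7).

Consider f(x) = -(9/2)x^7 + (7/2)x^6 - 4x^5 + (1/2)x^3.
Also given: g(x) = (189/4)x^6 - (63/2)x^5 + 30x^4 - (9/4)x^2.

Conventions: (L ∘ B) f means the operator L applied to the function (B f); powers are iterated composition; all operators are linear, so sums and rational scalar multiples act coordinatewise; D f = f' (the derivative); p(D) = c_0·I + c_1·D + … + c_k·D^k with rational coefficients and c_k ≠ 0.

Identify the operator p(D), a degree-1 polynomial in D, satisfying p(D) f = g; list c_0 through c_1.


D^0 f = -(9/2)x^7 + (7/2)x^6 - 4x^5 + (1/2)x^3
D^1 f = -(63/2)x^6 + 21x^5 - 20x^4 + (3/2)x^2
matching coefficients of g against c_0 f + c_1 Df + … from the top degree down determines the c_i
solution: c_0 = 0, c_1 = -3/2

c_0 = 0, c_1 = -3/2


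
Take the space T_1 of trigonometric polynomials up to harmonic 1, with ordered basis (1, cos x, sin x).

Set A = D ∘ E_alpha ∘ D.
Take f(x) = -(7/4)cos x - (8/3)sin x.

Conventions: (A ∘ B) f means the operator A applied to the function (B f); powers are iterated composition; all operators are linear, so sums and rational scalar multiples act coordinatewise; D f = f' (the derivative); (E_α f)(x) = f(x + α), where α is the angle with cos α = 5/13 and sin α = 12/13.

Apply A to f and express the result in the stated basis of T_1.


the image equals g(x) = (163/52)cos x - (23/39)sin x

D f = -(8/3)cos x + (7/4)sin x
E_alpha D f = (23/39)cos x + (163/52)sin x
D (E_alpha ∘ D) f = (163/52)cos x - (23/39)sin x


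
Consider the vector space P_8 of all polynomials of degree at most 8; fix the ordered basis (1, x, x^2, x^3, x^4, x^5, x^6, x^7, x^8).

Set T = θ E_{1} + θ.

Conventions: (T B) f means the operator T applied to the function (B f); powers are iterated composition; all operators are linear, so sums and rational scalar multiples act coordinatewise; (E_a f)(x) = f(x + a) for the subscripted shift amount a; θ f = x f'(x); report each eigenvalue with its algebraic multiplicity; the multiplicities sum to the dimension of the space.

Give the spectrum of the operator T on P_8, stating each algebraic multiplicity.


λ = 0 (multiplicity 1), λ = 2 (multiplicity 1), λ = 4 (multiplicity 1), λ = 6 (multiplicity 1), λ = 8 (multiplicity 1), λ = 10 (multiplicity 1), λ = 12 (multiplicity 1), λ = 14 (multiplicity 1), λ = 16 (multiplicity 1)

image of 1: 0
image of x: 2x
image of x^2: 4x^2 + 2x
image of x^3: 6x^3 + 6x^2 + 3x
image of x^4: 8x^4 + 12x^3 + 12x^2 + 4x
image of x^5: 10x^5 + 20x^4 + 30x^3 + 20x^2 + 5x
image of x^6: 12x^6 + 30x^5 + 60x^4 + 60x^3 + 30x^2 + 6x
image of x^7: 14x^7 + 42x^6 + 105x^5 + 140x^4 + 105x^3 + 42x^2 + 7x
image of x^8: 16x^8 + 56x^7 + 168x^6 + 280x^5 + 280x^4 + 168x^3 + 56x^2 + 8x
the matrix is upper triangular; its diagonal is (0, 2, 4, 6, 8, 10, 12, 14, 16)
for a triangular matrix the eigenvalues are the diagonal entries, with algebraic multiplicity their repetition count


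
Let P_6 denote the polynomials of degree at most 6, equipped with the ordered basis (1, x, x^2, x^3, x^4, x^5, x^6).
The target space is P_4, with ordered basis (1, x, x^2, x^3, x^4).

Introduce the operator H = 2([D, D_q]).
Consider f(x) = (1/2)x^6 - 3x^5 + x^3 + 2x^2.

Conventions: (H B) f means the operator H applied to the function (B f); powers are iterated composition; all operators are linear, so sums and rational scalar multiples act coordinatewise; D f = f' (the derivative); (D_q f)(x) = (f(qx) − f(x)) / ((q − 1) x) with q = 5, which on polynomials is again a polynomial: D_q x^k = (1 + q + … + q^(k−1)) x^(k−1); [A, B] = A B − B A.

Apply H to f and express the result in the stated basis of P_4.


the result is g(x) = 14844x^4 - 14064x^3 + 88x + 16

D_q f = 1953x^5 - 2343x^4 + 31x^2 + 12x
D D_q f = 9765x^4 - 9372x^3 + 62x + 12
D f = 3x^5 - 15x^4 + 3x^2 + 4x
D_q D f = 2343x^4 - 2340x^3 + 18x + 4
[D, D_q] f = 7422x^4 - 7032x^3 + 44x + 8
(2([D, D_q])) f = 14844x^4 - 14064x^3 + 88x + 16


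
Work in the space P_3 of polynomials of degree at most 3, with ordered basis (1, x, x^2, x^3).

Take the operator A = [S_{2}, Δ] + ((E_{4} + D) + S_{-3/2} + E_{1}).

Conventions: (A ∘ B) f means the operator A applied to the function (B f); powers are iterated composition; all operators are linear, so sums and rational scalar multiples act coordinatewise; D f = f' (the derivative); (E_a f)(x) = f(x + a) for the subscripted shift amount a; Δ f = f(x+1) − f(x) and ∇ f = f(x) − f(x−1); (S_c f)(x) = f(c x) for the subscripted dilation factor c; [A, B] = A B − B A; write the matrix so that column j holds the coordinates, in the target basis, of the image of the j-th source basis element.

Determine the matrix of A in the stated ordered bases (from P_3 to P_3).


image of 1: 3
image of x: (1/2)x + 5
image of x^2: (17/4)x^2 + 8x + 14
image of x^3: -(11/8)x^3 + 6x^2 + 33x + 58
each image's coordinates form column j of the matrix

the matrix is [[3, 5, 14, 58]; [0, 1/2, 8, 33]; [0, 0, 17/4, 6]; [0, 0, 0, -11/8]] (rows listed top to bottom)


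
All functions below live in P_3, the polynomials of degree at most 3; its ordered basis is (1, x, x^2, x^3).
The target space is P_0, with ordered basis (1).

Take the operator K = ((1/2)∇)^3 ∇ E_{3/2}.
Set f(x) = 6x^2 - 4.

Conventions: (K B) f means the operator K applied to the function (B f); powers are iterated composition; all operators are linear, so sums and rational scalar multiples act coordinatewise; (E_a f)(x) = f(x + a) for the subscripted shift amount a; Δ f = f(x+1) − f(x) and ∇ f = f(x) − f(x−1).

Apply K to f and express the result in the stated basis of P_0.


E_{3/2} f = 6x^2 + 18x + 19/2
∇ E_{3/2} f = 12x + 12
∇ (∇ E_{3/2}) f = 12
((1/2)∇) (∇ E_{3/2}) f = 6
∇ ((1/2)∇) (∇ E_{3/2}) f = 0
((1/2)∇) ((1/2)∇) (∇ E_{3/2}) f = 0
∇ ((1/2)∇) ((1/2)∇) (∇ E_{3/2}) f = 0
((1/2)∇) ((1/2)∇) ((1/2)∇) (∇ E_{3/2}) f = 0

g(x) = 0


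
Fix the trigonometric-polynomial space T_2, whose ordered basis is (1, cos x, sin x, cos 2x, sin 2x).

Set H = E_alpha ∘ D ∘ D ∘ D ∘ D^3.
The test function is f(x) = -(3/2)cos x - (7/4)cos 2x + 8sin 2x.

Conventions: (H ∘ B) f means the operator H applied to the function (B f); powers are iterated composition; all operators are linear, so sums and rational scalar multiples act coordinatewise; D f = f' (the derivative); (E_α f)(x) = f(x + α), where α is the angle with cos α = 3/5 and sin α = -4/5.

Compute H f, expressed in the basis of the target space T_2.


the result is g(x) = (9/10)cos x + (6/5)sin x + (11504/25)cos 2x + (6272/25)sin 2x

D f = (3/2)sin x + 16cos 2x + (7/2)sin 2x
D D f = (3/2)cos x + 7cos 2x - 32sin 2x
D D D f = -(3/2)sin x - 64cos 2x - 14sin 2x
D D^3 f = -(3/2)cos x - 28cos 2x + 128sin 2x
D D D^3 f = (3/2)sin x + 256cos 2x + 56sin 2x
D D D D^3 f = (3/2)cos x + 112cos 2x - 512sin 2x
E_alpha D D D D^3 f = (9/10)cos x + (6/5)sin x + (11504/25)cos 2x + (6272/25)sin 2x


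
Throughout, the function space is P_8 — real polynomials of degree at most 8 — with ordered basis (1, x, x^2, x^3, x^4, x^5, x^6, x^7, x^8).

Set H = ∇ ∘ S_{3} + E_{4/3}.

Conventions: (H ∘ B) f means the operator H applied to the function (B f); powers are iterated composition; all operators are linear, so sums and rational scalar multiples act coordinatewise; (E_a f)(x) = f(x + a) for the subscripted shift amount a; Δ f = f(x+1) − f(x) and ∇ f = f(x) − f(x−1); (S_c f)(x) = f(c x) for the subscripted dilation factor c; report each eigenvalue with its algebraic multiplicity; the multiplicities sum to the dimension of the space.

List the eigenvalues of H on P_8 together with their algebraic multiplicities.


image of 1: 1
image of x: x + 13/3
image of x^2: x^2 + (62/3)x - 65/9
image of x^3: x^3 + 85x^2 - (227/3)x + 793/27
image of x^4: x^4 + (988/3)x^3 - (1426/3)x^2 + (9004/27)x - 6305/81
image of x^5: x^5 + (3665/3)x^4 - (21710/9)x^3 + (66250/27)x^2 - (97135/81)x + 60073/243
image of x^6: x^6 + 4382x^5 - (32725/3)x^4 + (394940/27)x^3 - (293965/27)x^2 + (356342/81)x - 527345/729
image of x^7: x^7 + (45955/3)x^6 - (137669/3)x^5 + (2068955/27)x^4 - (6191185/81)x^3 + (3727255/81)x^2 - (11131589/729)x + 4799353/2187
image of x^8: x^8 + (157496/3)x^7 - (1652924/9)x^6 + (9923816/27)x^5 - (37182950/81)x^4 + (89339432/243)x^3 - (133808444/729)x^2 + (114922328/2187)x - 42981185/6561
the matrix is upper triangular; its diagonal is (1, 1, 1, 1, 1, 1, 1, 1, 1)
for a triangular matrix the eigenvalues are the diagonal entries, with algebraic multiplicity their repetition count

λ = 1 (multiplicity 9)


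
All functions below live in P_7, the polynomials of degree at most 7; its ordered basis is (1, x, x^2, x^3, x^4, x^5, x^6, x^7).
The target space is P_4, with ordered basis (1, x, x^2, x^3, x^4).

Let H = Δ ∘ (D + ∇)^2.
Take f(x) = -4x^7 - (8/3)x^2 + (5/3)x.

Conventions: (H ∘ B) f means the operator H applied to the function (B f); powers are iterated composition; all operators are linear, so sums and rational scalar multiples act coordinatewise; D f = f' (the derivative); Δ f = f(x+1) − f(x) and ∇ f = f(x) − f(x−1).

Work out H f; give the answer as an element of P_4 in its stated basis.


D f = -28x^6 - (16/3)x + 5/3
∇ f = -28x^6 + 84x^5 - 140x^4 + 140x^3 - 84x^2 + (68/3)x + 1/3
(D + ∇) f = -56x^6 + 84x^5 - 140x^4 + 140x^3 - 84x^2 + (52/3)x + 2
D (D + ∇) f = -336x^5 + 420x^4 - 560x^3 + 420x^2 - 168x + 52/3
∇ (D + ∇) f = -336x^5 + 1260x^4 - 2520x^3 + 2940x^2 - 1904x + 1564/3
(D + ∇) (D + ∇) f = -672x^5 + 1680x^4 - 3080x^3 + 3360x^2 - 2072x + 1616/3
Δ (D + ∇)^2 f = -3360x^4 - 5880x^2 + 840x - 784

the image equals g(x) = -3360x^4 - 5880x^2 + 840x - 784


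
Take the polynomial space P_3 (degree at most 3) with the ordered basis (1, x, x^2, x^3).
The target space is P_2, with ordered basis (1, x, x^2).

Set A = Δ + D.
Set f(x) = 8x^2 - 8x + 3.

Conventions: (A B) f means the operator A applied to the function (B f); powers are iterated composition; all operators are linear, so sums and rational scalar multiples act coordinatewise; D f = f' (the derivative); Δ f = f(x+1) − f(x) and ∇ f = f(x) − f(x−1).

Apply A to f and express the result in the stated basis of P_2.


Δ f = 16x
D f = 16x - 8
(Δ + D) f = 32x - 8

g(x) = 32x - 8


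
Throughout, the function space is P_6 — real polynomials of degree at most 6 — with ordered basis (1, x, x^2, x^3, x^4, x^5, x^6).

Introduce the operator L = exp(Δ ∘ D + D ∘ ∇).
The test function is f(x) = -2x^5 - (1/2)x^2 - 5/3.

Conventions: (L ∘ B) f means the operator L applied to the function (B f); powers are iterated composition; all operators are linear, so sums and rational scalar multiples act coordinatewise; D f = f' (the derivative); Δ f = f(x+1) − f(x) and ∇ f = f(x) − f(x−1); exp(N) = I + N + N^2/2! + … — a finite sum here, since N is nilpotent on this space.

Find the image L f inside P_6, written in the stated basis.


the result is g(x) = -2x^5 - 80x^3 - (1/2)x^2 - 560x - 11/3

order-1 term: -80x^3 - 80x - 2
order-2 term: -480x
the series for exp(Δ ∘ D + D ∘ ∇) f terminates at order 2
exp(Δ ∘ D + D ∘ ∇) f = -2x^5 - 80x^3 - (1/2)x^2 - 560x - 11/3


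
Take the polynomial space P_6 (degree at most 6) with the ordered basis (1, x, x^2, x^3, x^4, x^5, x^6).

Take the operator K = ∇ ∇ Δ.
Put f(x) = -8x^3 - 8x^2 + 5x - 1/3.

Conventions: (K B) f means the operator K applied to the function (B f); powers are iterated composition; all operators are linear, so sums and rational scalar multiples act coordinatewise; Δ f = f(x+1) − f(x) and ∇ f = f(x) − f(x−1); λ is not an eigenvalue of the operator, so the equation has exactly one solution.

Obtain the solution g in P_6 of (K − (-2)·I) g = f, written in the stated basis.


write g with unknown coordinates in the stated basis and equate coefficients in (K − (-2)·I) g = f
solving from the highest basis element down gives g = -4x^3 - 4x^2 + (5/2)x + 71/6
check: K g = -24
so K g − (-2)·g = -8x^3 - 8x^2 + 5x - 1/3 = f ✓

g(x) = -4x^3 - 4x^2 + (5/2)x + 71/6


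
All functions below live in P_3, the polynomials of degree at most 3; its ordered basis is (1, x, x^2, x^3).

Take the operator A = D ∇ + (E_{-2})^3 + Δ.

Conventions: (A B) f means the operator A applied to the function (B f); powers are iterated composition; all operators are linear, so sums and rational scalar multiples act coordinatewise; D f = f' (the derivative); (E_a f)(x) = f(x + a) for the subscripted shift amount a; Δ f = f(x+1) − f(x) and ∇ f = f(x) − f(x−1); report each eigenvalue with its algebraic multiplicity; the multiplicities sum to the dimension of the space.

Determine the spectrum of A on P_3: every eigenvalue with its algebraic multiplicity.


λ = 1 (multiplicity 4)

image of 1: 1
image of x: x - 5
image of x^2: x^2 - 10x + 39
image of x^3: x^3 - 15x^2 + 117x - 218
the matrix is upper triangular; its diagonal is (1, 1, 1, 1)
for a triangular matrix the eigenvalues are the diagonal entries, with algebraic multiplicity their repetition count


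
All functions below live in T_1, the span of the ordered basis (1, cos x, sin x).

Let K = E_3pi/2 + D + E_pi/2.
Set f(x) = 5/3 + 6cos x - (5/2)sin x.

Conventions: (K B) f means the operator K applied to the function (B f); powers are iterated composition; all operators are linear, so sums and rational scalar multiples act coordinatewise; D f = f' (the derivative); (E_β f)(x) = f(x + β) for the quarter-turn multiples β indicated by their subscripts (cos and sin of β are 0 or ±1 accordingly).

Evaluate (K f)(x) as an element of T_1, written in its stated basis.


the result is g(x) = 10/3 - (5/2)cos x - 6sin x

E_3pi/2 f = 5/3 + (5/2)cos x + 6sin x
D f = -(5/2)cos x - 6sin x
E_pi/2 f = 5/3 - (5/2)cos x - 6sin x
(E_3pi/2 + D + E_pi/2) f = 10/3 - (5/2)cos x - 6sin x


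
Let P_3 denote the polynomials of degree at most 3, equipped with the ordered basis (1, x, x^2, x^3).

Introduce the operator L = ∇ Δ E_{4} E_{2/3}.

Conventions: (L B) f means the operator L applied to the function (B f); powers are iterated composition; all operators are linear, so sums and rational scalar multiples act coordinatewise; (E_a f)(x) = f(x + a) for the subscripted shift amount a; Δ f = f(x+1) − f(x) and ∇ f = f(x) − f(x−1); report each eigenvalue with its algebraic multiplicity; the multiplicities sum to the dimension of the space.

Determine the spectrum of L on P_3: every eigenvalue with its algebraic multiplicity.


λ = 0 (multiplicity 4)

image of 1: 0
image of x: 0
image of x^2: 2
image of x^3: 6x + 28
the matrix is upper triangular; its diagonal is (0, 0, 0, 0)
for a triangular matrix the eigenvalues are the diagonal entries, with algebraic multiplicity their repetition count


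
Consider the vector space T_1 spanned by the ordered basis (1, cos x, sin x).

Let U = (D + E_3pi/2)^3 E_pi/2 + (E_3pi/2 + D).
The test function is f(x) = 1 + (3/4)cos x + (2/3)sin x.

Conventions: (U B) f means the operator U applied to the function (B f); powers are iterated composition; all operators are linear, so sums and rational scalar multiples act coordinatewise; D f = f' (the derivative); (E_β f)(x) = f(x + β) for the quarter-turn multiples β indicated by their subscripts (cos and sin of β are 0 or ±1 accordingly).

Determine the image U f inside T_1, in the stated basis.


E_pi/2 f = 1 + (2/3)cos x - (3/4)sin x
D E_pi/2 f = -(3/4)cos x - (2/3)sin x
E_3pi/2 E_pi/2 f = 1 + (3/4)cos x + (2/3)sin x
(D + E_3pi/2) E_pi/2 f = 1
D (D + E_3pi/2) E_pi/2 f = 0
E_3pi/2 (D + E_3pi/2) E_pi/2 f = 1
(D + E_3pi/2) (D + E_3pi/2) E_pi/2 f = 1
D (D + E_3pi/2) (D + E_3pi/2) E_pi/2 f = 0
E_3pi/2 (D + E_3pi/2) (D + E_3pi/2) E_pi/2 f = 1
(D + E_3pi/2) (D + E_3pi/2) (D + E_3pi/2) E_pi/2 f = 1
E_3pi/2 f = 1 - (2/3)cos x + (3/4)sin x
D f = (2/3)cos x - (3/4)sin x
(E_3pi/2 + D) f = 1
((D + E_3pi/2)^3 E_pi/2 + (E_3pi/2 + D)) f = 2

g(x) = 2


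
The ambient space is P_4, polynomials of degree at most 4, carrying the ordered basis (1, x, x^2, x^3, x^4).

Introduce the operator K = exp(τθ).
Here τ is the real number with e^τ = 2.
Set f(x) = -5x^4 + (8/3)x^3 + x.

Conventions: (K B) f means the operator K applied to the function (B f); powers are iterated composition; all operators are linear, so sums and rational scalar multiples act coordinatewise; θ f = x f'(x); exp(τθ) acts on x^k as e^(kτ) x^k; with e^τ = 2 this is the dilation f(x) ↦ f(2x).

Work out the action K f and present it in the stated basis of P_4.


g(x) = -80x^4 + (64/3)x^3 + 2x

exp(τθ) x^k = e^(kτ) x^k; with e^τ = 2 this sends x^k to 2^k x^k
x ↦ 2 x
x^3 ↦ 8 x^3
x^4 ↦ 16 x^4
applying this coordinatewise to f: exp(τθ) f = -80x^4 + (64/3)x^3 + 2x


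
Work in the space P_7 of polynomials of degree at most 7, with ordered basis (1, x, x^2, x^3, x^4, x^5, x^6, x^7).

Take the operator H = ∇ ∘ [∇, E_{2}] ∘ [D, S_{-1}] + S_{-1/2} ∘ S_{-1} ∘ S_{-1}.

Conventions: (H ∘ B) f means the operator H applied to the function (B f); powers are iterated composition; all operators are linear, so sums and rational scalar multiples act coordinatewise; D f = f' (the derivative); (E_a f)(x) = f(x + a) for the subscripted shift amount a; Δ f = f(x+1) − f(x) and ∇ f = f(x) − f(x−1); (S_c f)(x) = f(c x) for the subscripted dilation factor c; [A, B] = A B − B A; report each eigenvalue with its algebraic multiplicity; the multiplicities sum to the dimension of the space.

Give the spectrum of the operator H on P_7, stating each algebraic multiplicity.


λ = -1/2 (multiplicity 1), λ = -1/8 (multiplicity 1), λ = -1/32 (multiplicity 1), λ = -1/128 (multiplicity 1), λ = 1/64 (multiplicity 1), λ = 1/16 (multiplicity 1), λ = 1/4 (multiplicity 1), λ = 1 (multiplicity 1)

image of 1: 1
image of x: -(1/2)x
image of x^2: (1/4)x^2
image of x^3: -(1/8)x^3
image of x^4: (1/16)x^4
image of x^5: -(1/32)x^5
image of x^6: (1/64)x^6
image of x^7: -(1/128)x^7
the matrix is upper triangular; its diagonal is (1, -1/2, 1/4, -1/8, 1/16, -1/32, 1/64, -1/128)
for a triangular matrix the eigenvalues are the diagonal entries, with algebraic multiplicity their repetition count


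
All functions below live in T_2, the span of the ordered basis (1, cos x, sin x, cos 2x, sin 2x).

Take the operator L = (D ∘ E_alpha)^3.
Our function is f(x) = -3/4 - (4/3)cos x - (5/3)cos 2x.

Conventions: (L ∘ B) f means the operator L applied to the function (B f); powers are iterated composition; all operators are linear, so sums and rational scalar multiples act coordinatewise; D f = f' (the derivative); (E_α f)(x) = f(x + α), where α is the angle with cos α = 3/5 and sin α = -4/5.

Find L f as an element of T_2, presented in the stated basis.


the result is g(x) = (176/375)cos x + (156/125)sin x - (27456/3125)cos 2x - (94024/9375)sin 2x

E_alpha f = -3/4 - (4/5)cos x - (16/15)sin x + (7/15)cos 2x - (8/5)sin 2x
D E_alpha f = -(16/15)cos x + (4/5)sin x - (16/5)cos 2x - (14/15)sin 2x
E_alpha (D ∘ E_alpha) f = -(32/25)cos x - (28/75)sin x + (224/125)cos 2x - (1054/375)sin 2x
D E_alpha (D ∘ E_alpha) f = -(28/75)cos x + (32/25)sin x - (2108/375)cos 2x - (448/125)sin 2x
E_alpha (D ∘ E_alpha) (D ∘ E_alpha) f = -(156/125)cos x + (176/375)sin x + (47012/9375)cos 2x - (13728/3125)sin 2x
D E_alpha (D ∘ E_alpha) (D ∘ E_alpha) f = (176/375)cos x + (156/125)sin x - (27456/3125)cos 2x - (94024/9375)sin 2x


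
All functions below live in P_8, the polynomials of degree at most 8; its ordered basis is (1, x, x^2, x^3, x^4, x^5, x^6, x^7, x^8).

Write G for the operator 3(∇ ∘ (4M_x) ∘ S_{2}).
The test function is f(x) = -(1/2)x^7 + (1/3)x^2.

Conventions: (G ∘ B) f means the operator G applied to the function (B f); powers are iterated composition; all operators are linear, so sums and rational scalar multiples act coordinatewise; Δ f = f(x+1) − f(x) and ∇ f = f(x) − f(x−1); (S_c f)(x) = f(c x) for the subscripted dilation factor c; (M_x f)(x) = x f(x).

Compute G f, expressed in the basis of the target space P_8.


S_{2} f = -64x^7 + (4/3)x^2
M_x S_{2} f = -64x^8 + (4/3)x^3
(4M_x) S_{2} f = -256x^8 + (16/3)x^3
∇ (4M_x) S_{2} f = -2048x^7 + 7168x^6 - 14336x^5 + 17920x^4 - 14336x^3 + 7184x^2 - 2064x + 784/3
(3(∇ ∘ (4M_x) ∘ S_{2})) f = -6144x^7 + 21504x^6 - 43008x^5 + 53760x^4 - 43008x^3 + 21552x^2 - 6192x + 784

g(x) = -6144x^7 + 21504x^6 - 43008x^5 + 53760x^4 - 43008x^3 + 21552x^2 - 6192x + 784


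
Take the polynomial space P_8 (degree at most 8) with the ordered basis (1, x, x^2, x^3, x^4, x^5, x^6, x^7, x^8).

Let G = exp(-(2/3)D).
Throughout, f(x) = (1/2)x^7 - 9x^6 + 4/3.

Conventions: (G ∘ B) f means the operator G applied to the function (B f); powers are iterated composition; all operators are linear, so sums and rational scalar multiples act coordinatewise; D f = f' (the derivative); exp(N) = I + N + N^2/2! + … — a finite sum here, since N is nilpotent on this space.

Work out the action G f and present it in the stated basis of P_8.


order-1 term: -(7/3)x^6 + 36x^5
order-2 term: (14/3)x^5 - 60x^4
order-3 term: -(140/27)x^4 + (160/3)x^3
order-4 term: (280/81)x^3 - (80/3)x^2
order-5 term: -(112/81)x^2 + (64/9)x
order-6 term: (224/729)x - 64/81
order-7 term: -64/2187
the series for exp(-(2/3)D) f terminates at order 7
exp(-(2/3)D) f = (1/2)x^7 - (34/3)x^6 + (122/3)x^5 - (1760/27)x^4 + (4600/81)x^3 - (2272/81)x^2 + (5408/729)x + 1124/2187

the image equals g(x) = (1/2)x^7 - (34/3)x^6 + (122/3)x^5 - (1760/27)x^4 + (4600/81)x^3 - (2272/81)x^2 + (5408/729)x + 1124/2187


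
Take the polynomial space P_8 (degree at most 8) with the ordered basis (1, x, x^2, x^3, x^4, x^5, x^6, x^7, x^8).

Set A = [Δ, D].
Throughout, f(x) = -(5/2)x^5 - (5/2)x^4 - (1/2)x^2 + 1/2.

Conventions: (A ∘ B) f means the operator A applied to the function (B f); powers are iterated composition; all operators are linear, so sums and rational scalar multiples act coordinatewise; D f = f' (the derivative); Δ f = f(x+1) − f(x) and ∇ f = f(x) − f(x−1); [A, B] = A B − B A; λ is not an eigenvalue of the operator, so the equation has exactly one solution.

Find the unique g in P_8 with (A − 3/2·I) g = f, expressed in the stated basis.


write g with unknown coordinates in the stated basis and equate coefficients in (A − 3/2·I) g = f
solving from the highest basis element down gives g = (5/3)x^5 + (5/3)x^4 + (1/3)x^2 - 1/3
check: A g = 0
so A g − 3/2·g = -(5/2)x^5 - (5/2)x^4 - (1/2)x^2 + 1/2 = f ✓

the image equals g(x) = (5/3)x^5 + (5/3)x^4 + (1/3)x^2 - 1/3


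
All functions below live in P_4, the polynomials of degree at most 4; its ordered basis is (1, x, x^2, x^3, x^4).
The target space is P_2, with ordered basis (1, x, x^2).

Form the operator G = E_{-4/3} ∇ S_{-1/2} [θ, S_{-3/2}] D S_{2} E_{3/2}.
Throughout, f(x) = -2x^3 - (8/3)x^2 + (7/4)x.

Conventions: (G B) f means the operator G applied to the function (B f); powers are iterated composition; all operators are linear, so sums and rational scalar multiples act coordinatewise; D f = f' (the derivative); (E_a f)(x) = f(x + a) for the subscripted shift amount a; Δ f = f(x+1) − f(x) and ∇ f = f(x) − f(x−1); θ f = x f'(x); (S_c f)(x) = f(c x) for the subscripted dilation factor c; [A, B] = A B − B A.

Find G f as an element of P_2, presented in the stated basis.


g(x) = 0

E_{3/2} f = -2x^3 - (35/3)x^2 - (79/4)x - 81/8
S_{2} E_{3/2} f = -16x^3 - (140/3)x^2 - (79/2)x - 81/8
D S_{2} E_{3/2} f = -48x^2 - (280/3)x - 79/2
S_{-3/2} (D S_{2} E_{3/2}) f = -108x^2 + 140x - 79/2
θ S_{-3/2} (D S_{2} E_{3/2}) f = -216x^2 + 140x
θ (D S_{2} E_{3/2}) f = -96x^2 - (280/3)x
S_{-3/2} θ (D S_{2} E_{3/2}) f = -216x^2 + 140x
[θ, S_{-3/2}] (D S_{2} E_{3/2}) f = 0
S_{-1/2} [θ, S_{-3/2}] (D S_{2} E_{3/2}) f = 0
∇ S_{-1/2} [θ, S_{-3/2}] (D S_{2} E_{3/2}) f = 0
E_{-4/3} ∇ S_{-1/2} [θ, S_{-3/2}] (D S_{2} E_{3/2}) f = 0


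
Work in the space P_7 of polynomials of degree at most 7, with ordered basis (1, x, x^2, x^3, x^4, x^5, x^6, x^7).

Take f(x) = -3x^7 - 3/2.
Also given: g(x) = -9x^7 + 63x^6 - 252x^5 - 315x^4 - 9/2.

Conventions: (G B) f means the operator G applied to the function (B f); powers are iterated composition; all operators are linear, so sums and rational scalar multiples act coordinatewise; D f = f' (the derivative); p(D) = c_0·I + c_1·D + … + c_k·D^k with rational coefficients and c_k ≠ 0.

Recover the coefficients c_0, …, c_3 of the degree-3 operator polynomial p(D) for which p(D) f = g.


D^0 f = -3x^7 - 3/2
D^1 f = -21x^6
D^2 f = -126x^5
D^3 f = -630x^4
matching coefficients of g against c_0 f + c_1 Df + … from the top degree down determines the c_i
solution: c_0 = 3, c_1 = -3, c_2 = 2, c_3 = 1/2

p(D) = 3·I − 3·D + 2·D^2 + (1/2)·D^3, i.e. c_0 = 3, c_1 = -3, c_2 = 2, c_3 = 1/2


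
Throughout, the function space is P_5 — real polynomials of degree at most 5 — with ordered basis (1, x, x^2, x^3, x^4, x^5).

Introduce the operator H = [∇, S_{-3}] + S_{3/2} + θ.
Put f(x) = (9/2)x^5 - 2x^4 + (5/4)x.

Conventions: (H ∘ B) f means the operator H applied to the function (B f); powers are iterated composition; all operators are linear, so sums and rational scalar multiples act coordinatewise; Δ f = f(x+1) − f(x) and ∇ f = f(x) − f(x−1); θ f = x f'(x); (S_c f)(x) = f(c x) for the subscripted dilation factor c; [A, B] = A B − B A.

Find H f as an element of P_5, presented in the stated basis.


S_{-3} f = -(2187/2)x^5 - 162x^4 - (15/4)x
∇ S_{-3} f = -(10935/2)x^4 + 10287x^3 - 9963x^2 + (9639/2)x - 3741/4
∇ f = (45/2)x^4 - 53x^3 + 57x^2 - (61/2)x + 31/4
S_{-3} ∇ f = (3645/2)x^4 + 1431x^3 + 513x^2 + (183/2)x + 31/4
[∇, S_{-3}] f = -7290x^4 + 8856x^3 - 10476x^2 + 4728x - 943
S_{3/2} f = (2187/64)x^5 - (81/8)x^4 + (15/8)x
θ f = (45/2)x^5 - 8x^4 + (5/4)x
([∇, S_{-3}] + S_{3/2} + θ) f = (3627/64)x^5 - (58465/8)x^4 + 8856x^3 - 10476x^2 + (37849/8)x - 943

the result is g(x) = (3627/64)x^5 - (58465/8)x^4 + 8856x^3 - 10476x^2 + (37849/8)x - 943


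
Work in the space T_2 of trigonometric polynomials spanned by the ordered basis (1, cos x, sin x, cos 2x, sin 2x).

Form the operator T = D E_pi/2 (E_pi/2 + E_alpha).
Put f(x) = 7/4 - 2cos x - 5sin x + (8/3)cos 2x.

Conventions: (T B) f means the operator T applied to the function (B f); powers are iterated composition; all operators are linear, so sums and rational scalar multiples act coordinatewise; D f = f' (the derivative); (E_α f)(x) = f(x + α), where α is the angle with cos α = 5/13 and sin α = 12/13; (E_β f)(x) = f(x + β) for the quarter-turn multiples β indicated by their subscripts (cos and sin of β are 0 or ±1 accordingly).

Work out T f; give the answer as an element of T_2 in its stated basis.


the image equals g(x) = (135/13)cos x - (25/13)sin x + (640/169)cos 2x - (1536/169)sin 2x

E_pi/2 f = 7/4 - 5cos x + 2sin x - (8/3)cos 2x
E_alpha f = 7/4 - (70/13)cos x - (1/13)sin x - (952/507)cos 2x - (320/169)sin 2x
(E_pi/2 + E_alpha) f = 7/2 - (135/13)cos x + (25/13)sin x - (768/169)cos 2x - (320/169)sin 2x
E_pi/2 (E_pi/2 + E_alpha) f = 7/2 + (25/13)cos x + (135/13)sin x + (768/169)cos 2x + (320/169)sin 2x
D E_pi/2 (E_pi/2 + E_alpha) f = (135/13)cos x - (25/13)sin x + (640/169)cos 2x - (1536/169)sin 2x


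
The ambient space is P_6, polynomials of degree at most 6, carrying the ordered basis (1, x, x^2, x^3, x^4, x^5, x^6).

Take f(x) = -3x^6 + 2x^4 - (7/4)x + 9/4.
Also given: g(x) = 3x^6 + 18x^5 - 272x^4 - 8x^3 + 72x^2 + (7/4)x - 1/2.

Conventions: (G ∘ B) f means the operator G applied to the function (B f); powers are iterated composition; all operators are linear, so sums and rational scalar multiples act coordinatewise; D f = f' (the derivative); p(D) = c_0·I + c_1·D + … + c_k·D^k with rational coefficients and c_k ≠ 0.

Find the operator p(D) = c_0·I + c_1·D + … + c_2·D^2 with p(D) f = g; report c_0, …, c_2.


p(D) = -I − D + 3·D^2, i.e. c_0 = -1, c_1 = -1, c_2 = 3

D^0 f = -3x^6 + 2x^4 - (7/4)x + 9/4
D^1 f = -18x^5 + 8x^3 - 7/4
D^2 f = -90x^4 + 24x^2
matching coefficients of g against c_0 f + c_1 Df + … from the top degree down determines the c_i
solution: c_0 = -1, c_1 = -1, c_2 = 3


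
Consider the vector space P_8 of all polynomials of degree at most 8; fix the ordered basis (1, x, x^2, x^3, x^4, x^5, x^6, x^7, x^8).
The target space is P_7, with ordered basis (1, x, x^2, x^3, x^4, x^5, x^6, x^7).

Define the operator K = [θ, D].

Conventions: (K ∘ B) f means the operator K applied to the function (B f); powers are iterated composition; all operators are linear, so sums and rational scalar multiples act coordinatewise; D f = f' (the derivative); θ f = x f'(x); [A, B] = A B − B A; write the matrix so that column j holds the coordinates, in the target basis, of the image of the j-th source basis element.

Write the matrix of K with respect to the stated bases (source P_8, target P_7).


the matrix is [[0, -1, 0, 0, 0, 0, 0, 0, 0]; [0, 0, -2, 0, 0, 0, 0, 0, 0]; [0, 0, 0, -3, 0, 0, 0, 0, 0]; [0, 0, 0, 0, -4, 0, 0, 0, 0]; [0, 0, 0, 0, 0, -5, 0, 0, 0]; [0, 0, 0, 0, 0, 0, -6, 0, 0]; [0, 0, 0, 0, 0, 0, 0, -7, 0]; [0, 0, 0, 0, 0, 0, 0, 0, -8]] (rows listed top to bottom)

image of 1: 0
image of x: -1
image of x^2: -2x
image of x^3: -3x^2
image of x^4: -4x^3
image of x^5: -5x^4
image of x^6: -6x^5
image of x^7: -7x^6
image of x^8: -8x^7
each image's coordinates form column j of the matrix


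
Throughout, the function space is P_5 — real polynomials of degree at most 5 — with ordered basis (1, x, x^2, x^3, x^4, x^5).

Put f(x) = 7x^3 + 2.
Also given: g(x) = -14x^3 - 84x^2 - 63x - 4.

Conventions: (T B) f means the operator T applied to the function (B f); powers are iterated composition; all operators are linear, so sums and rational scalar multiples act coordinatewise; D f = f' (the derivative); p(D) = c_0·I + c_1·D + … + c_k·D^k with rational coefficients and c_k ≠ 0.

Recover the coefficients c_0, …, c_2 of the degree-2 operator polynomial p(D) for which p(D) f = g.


D^0 f = 7x^3 + 2
D^1 f = 21x^2
D^2 f = 42x
matching coefficients of g against c_0 f + c_1 Df + … from the top degree down determines the c_i
solution: c_0 = -2, c_1 = -4, c_2 = -3/2

c_0 = -2, c_1 = -4, c_2 = -3/2


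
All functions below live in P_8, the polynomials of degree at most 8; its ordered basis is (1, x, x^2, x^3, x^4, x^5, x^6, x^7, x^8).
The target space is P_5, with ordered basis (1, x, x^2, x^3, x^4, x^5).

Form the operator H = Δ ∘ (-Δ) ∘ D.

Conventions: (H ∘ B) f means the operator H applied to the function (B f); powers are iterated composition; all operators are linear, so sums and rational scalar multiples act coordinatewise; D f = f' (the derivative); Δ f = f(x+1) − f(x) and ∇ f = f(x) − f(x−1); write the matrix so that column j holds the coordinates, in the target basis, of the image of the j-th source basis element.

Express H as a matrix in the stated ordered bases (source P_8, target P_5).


image of 1: 0
image of x: 0
image of x^2: 0
image of x^3: -6
image of x^4: -24x - 24
image of x^5: -60x^2 - 120x - 70
image of x^6: -120x^3 - 360x^2 - 420x - 180
image of x^7: -210x^4 - 840x^3 - 1470x^2 - 1260x - 434
image of x^8: -336x^5 - 1680x^4 - 3920x^3 - 5040x^2 - 3472x - 1008
each image's coordinates form column j of the matrix

the matrix is [[0, 0, 0, -6, -24, -70, -180, -434, -1008]; [0, 0, 0, 0, -24, -120, -420, -1260, -3472]; [0, 0, 0, 0, 0, -60, -360, -1470, -5040]; [0, 0, 0, 0, 0, 0, -120, -840, -3920]; [0, 0, 0, 0, 0, 0, 0, -210, -1680]; [0, 0, 0, 0, 0, 0, 0, 0, -336]] (rows listed top to bottom)


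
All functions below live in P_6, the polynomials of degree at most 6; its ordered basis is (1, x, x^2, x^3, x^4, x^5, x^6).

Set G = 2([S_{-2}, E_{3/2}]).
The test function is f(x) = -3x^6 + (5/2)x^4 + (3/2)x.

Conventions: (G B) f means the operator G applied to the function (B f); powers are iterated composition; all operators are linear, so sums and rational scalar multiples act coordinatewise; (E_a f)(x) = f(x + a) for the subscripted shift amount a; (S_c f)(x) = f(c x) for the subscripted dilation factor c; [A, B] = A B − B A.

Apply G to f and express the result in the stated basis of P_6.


E_{3/2} f = -3x^6 - 27x^5 - (395/4)x^4 - (375/2)x^3 - (3105/16)x^2 - (1623/16)x - 1233/64
S_{-2} E_{3/2} f = -192x^6 + 864x^5 - 1580x^4 + 1500x^3 - (3105/4)x^2 + (1623/8)x - 1233/64
S_{-2} f = -192x^6 + 40x^4 - 3x
E_{3/2} S_{-2} f = -192x^6 - 1728x^5 - 6440x^4 - 12720x^3 - 14040x^2 - 8211x - 1989
[S_{-2}, E_{3/2}] f = 2592x^5 + 4860x^4 + 14220x^3 + (53055/4)x^2 + (67311/8)x + 126063/64
(2([S_{-2}, E_{3/2}])) f = 5184x^5 + 9720x^4 + 28440x^3 + (53055/2)x^2 + (67311/4)x + 126063/32

the image equals g(x) = 5184x^5 + 9720x^4 + 28440x^3 + (53055/2)x^2 + (67311/4)x + 126063/32


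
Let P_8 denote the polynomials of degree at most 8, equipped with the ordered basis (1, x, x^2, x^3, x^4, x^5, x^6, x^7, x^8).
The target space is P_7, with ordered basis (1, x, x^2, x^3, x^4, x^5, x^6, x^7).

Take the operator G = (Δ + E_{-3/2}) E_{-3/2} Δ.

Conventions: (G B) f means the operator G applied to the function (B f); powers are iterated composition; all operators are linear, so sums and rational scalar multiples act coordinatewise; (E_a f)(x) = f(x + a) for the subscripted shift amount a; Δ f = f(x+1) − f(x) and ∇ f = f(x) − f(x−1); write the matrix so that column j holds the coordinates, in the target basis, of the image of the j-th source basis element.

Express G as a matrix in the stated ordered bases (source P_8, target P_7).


image of 1: 0
image of x: 1
image of x^2: 2x - 3
image of x^3: 3x^2 - 9x + 16
image of x^4: 4x^3 - 18x^2 + 64x - 60
image of x^5: 5x^4 - 30x^3 + 160x^2 - 300x + 407/2
image of x^6: 6x^5 - 45x^4 + 320x^3 - 900x^2 + 1221x - 5229/8
image of x^7: 7x^6 - 63x^5 + 560x^4 - 2100x^3 + (8547/2)x^2 - (36603/8)x + 32671/16
image of x^8: 8x^7 - 84x^6 + 896x^5 - 4200x^4 + 11396x^3 - (36603/2)x^2 + (32671/2)x - 50235/8
each image's coordinates form column j of the matrix

the matrix is [[0, 1, -3, 16, -60, 407/2, -5229/8, 32671/16, -50235/8]; [0, 0, 2, -9, 64, -300, 1221, -36603/8, 32671/2]; [0, 0, 0, 3, -18, 160, -900, 8547/2, -36603/2]; [0, 0, 0, 0, 4, -30, 320, -2100, 11396]; [0, 0, 0, 0, 0, 5, -45, 560, -4200]; [0, 0, 0, 0, 0, 0, 6, -63, 896]; [0, 0, 0, 0, 0, 0, 0, 7, -84]; [0, 0, 0, 0, 0, 0, 0, 0, 8]] (rows listed top to bottom)
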